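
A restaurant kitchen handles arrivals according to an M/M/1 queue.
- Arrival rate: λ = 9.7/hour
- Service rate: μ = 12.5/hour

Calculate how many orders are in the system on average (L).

ρ = λ/μ = 9.7/12.5 = 0.7760
For M/M/1: L = λ/(μ-λ)
L = 9.7/(12.5-9.7) = 9.7/2.80
L = 3.4643 orders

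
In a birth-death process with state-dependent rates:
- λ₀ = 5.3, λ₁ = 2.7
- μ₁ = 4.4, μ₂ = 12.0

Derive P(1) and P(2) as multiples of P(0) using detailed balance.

Balance equations:
State 0: λ₀P₀ = μ₁P₁ → P₁ = (λ₀/μ₁)P₀ = (5.3/4.4)P₀ = 1.2045P₀
State 1: P₂ = (λ₀λ₁)/(μ₁μ₂)P₀ = (5.3×2.7)/(4.4×12.0)P₀ = 0.2710P₀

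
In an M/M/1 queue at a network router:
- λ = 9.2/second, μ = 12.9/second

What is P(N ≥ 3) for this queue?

ρ = λ/μ = 9.2/12.9 = 0.71318
P(N ≥ n) = ρⁿ
P(N ≥ 3) = 0.71318^3
P(N ≥ 3) = 0.3627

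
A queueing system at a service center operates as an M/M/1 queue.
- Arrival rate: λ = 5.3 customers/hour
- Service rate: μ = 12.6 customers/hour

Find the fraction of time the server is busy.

Server utilization: ρ = λ/μ
ρ = 5.3/12.6 = 0.4206
The server is busy 42.06% of the time.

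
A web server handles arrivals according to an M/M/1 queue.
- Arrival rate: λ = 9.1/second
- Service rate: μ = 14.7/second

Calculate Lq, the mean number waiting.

ρ = λ/μ = 9.1/14.7 = 0.6190
For M/M/1: Lq = λ²/(μ(μ-λ))
Lq = 82.81/(14.7 × 5.60)
Lq = 1.0060 requests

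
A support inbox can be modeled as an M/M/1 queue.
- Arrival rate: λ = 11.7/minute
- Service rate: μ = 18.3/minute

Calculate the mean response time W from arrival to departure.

First, compute utilization: ρ = λ/μ = 11.7/18.3 = 0.6393
For M/M/1: W = 1/(μ-λ)
W = 1/(18.3-11.7) = 1/6.60
W = 0.1515 minutes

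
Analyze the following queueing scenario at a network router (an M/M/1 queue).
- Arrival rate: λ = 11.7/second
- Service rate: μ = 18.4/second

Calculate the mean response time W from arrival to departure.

First, compute utilization: ρ = λ/μ = 11.7/18.4 = 0.6359
For M/M/1: W = 1/(μ-λ)
W = 1/(18.4-11.7) = 1/6.70
W = 0.1493 seconds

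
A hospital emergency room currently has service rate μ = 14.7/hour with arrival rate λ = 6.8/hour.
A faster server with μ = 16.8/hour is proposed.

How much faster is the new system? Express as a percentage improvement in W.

System 1: ρ₁ = 6.8/14.7 = 0.4626, W₁ = 1/(14.7-6.8) = 0.12658
System 2: ρ₂ = 6.8/16.8 = 0.4048, W₂ = 1/(16.8-6.8) = 0.10000
Improvement: (W₁-W₂)/W₁ = (0.12658-0.10000)/0.12658 = 21.00%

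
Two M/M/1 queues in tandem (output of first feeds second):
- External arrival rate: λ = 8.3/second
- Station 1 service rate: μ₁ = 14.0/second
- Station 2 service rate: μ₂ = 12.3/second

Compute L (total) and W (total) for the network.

By Jackson's theorem, each station behaves as independent M/M/1.
Station 1: ρ₁ = 8.3/14.0 = 0.5929, L₁ = ρ₁/(1-ρ₁) = λ/(μ₁-λ) = 8.3/5.70 = 1.4561
Station 2: ρ₂ = 8.3/12.3 = 0.6748, L₂ = ρ₂/(1-ρ₂) = λ/(μ₂-λ) = 8.3/4.00 = 2.0750
Total: L = L₁ + L₂ = 1.4561 + 2.0750 = 3.5311
W = L/λ = 3.5311/8.3 = 0.4254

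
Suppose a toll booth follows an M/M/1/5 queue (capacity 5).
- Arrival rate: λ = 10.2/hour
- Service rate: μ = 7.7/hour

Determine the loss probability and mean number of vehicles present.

ρ = λ/μ = 10.2/7.7 = 1.324675
P₀ = (1-ρ)/(1-ρ^(K+1)) = (1-1.324675)/(1-1.324675^6) = -0.3247/-4.4033 = 0.07374
P_K = P₀×ρ^K = 0.07374 × 1.324675^5 = 0.07374 × 4.0789 = 0.3008
Blocking probability P_5 = 0.3008 (30.08%)
L = ρ[1 - (K+1)ρ^K + Kρ^(K+1)] / [(1-ρ)(1-ρ^(K+1))]
L = 1.324675 × (1 - 6×4.07893 + 5×5.40326) / ((1 - 1.324675) × (1 - 5.40326)) = 3.2826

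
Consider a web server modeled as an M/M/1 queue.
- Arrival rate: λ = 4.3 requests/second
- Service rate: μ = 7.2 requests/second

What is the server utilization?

Server utilization: ρ = λ/μ
ρ = 4.3/7.2 = 0.5972
The server is busy 59.72% of the time.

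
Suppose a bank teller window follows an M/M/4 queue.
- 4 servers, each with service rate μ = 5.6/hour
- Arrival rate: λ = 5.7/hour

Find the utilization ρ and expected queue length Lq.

Traffic intensity: ρ = λ/(cμ) = 5.7/(4×5.6) = 0.2545
Since ρ = 0.2545 < 1, system is stable.
Offered load a = λ/μ = cρ = 5.7/5.6 = 1.0179
P₀ = [ Σₙ₌₀^3 aⁿ/n! + a^4/(4!(1-ρ)) ]⁻¹
Σ = a^0/0! + a^1/1! + a^2/2! + a^3/3! = 1.00000 + 1.01786 + 0.518017 + 0.175756 = 2.7116
a^4/(4!(1-ρ)) = 1.0734/(24 × 0.7455) = 0.05999
P₀ = 1/(2.7116 + 0.05999) = 0.3608
Lq = P₀·a^4·ρ / (4!(1-ρ)²) = 0.360800 × 1.07336 × 0.254464 / (24 × 0.555824) = 0.007387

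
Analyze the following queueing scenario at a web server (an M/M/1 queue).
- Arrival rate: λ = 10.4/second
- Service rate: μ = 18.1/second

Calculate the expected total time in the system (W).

First, compute utilization: ρ = λ/μ = 10.4/18.1 = 0.5746
For M/M/1: W = 1/(μ-λ)
W = 1/(18.1-10.4) = 1/7.70
W = 0.1299 seconds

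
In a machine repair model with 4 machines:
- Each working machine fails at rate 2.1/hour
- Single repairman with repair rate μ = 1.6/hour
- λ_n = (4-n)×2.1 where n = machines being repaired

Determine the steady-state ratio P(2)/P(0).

P(2)/P(0) = ∏_{i=0}^{2-1} λ_i/μ_{i+1}
= (4-0)×2.1/1.6 × (4-1)×2.1/1.6
= 20.6719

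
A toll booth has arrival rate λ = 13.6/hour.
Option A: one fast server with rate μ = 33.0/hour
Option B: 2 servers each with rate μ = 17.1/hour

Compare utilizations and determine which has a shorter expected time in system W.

Option A: single server μ = 33.0 (M/M/1)
  ρ_A = 13.6/33.0 = 0.4121
  W_A = 1/(μ-λ) = 1/(33.0-13.6) = 1/19.40 = 0.05155

Option B: 2 servers μ = 17.1 (M/M/2)
  ρ_B = λ/(cμ) = 13.6/(2×17.1) = 0.3977
  Offered load a = λ/μ = cρ = 13.6/17.1 = 0.7953
  P₀ = [ Σₙ₌₀^1 aⁿ/n! + a^2/(2!(1-ρ)) ]⁻¹
  Σ = a^0/0! + a^1/1! = 1.0000 + 0.7953 = 1.7953
  a^2/(2!(1-ρ)) = 0.6325/(2 × 0.6023) = 0.5251
  P₀ = 1/(1.7953 + 0.5251) = 0.4310
  Lq = P₀·a^2·ρ / (2!(1-ρ)²) = 0.4310 × 0.6325 × 0.3977 / (2 × 0.3628) = 0.1494
  Wq_B = Lq/λ = 0.14939/13.6 = 0.01098
  W_B = Wq_B + 1/μ = 0.01098 + 0.05848 = 0.06946

Since W_A = 0.05155 < W_B = 0.06946, Option A (single fast server) has the shorter time in system.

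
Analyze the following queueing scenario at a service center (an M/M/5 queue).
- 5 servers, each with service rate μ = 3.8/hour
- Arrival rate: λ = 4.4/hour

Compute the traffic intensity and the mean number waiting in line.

Traffic intensity: ρ = λ/(cμ) = 4.4/(5×3.8) = 0.2316
Since ρ = 0.2316 < 1, system is stable.
Offered load a = λ/μ = cρ = 4.4/3.8 = 1.1579
P₀ = [ Σₙ₌₀^4 aⁿ/n! + a^5/(5!(1-ρ)) ]⁻¹
Σ = a^0/0! + a^1/1! + a^2/2! + a^3/3! + a^4/4! = 1.0000 + 1.1579 + 0.6704 + 0.2587 + 0.07490 = 3.1619
a^5/(5!(1-ρ)) = 2.0814/(120 × 0.7684) = 0.02257
P₀ = 1/(3.1619 + 0.02257) = 0.3140
Lq = P₀·a^5·ρ / (5!(1-ρ)²) = 0.3140 × 2.0814 × 0.2316 / (120 × 0.5905) = 0.002136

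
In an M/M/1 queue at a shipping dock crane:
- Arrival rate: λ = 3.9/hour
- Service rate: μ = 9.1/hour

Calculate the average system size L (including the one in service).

ρ = λ/μ = 3.9/9.1 = 0.4286
For M/M/1: L = λ/(μ-λ)
L = 3.9/(9.1-3.9) = 3.9/5.20
L = 0.7500 containers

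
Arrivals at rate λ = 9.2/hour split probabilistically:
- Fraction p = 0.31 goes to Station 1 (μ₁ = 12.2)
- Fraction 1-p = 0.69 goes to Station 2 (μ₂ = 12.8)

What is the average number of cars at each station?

Effective rates: λ₁ = 9.2×0.31 = 2.852, λ₂ = 9.2×0.69 = 6.348
Station 1: ρ₁ = 2.852/12.2 = 0.2338, L₁ = ρ₁/(1-ρ₁) = 0.2338/(1-0.2338) = 0.3051
Station 2: ρ₂ = 6.348/12.8 = 0.49594, L₂ = ρ₂/(1-ρ₂) = 0.49594/(1-0.49594) = 0.9839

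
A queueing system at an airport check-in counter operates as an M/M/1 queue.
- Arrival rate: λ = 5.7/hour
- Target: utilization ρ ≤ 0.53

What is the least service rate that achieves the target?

ρ = λ/μ, so μ = λ/ρ
μ ≥ 5.7/0.53 = 10.7547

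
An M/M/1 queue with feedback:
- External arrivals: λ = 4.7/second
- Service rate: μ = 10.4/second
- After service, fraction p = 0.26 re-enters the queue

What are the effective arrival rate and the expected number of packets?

Effective arrival rate: λ_eff = λ/(1-p) = 4.7/(1-0.26) = 4.7/0.74 = 6.3514
ρ = λ_eff/μ = 6.3514/10.4 = 0.61071
L = ρ/(1-ρ) = 0.61071/(1-0.61071) = 1.5688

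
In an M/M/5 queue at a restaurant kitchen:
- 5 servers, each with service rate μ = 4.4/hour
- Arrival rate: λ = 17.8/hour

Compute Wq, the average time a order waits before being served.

Traffic intensity: ρ = λ/(cμ) = 17.8/(5×4.4) = 0.8091
Since ρ = 0.8091 < 1, system is stable.
Offered load a = λ/μ = cρ = 17.8/4.4 = 4.0455
P₀ = [ Σₙ₌₀^4 aⁿ/n! + a^5/(5!(1-ρ)) ]⁻¹
Σ = a^0/0! + a^1/1! + a^2/2! + a^3/3! + a^4/4! = 1.00000 + 4.04545 + 8.18285 + 11.0345 + 11.1598 = 35.4226
a^5/(5!(1-ρ)) = 1083.5192/(120 × 0.190909) = 47.2965
P₀ = 1/(35.4226 + 47.2965) = 0.01209
Lq = P₀·a^5·ρ / (5!(1-ρ)²) = 0.01209 × 1083.5192 × 0.8091 / (120 × 0.03645) = 2.4232
Wq = Lq/λ = 2.4232/17.8 = 0.1361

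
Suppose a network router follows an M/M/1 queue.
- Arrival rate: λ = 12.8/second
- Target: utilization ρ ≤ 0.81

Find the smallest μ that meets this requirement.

ρ = λ/μ, so μ = λ/ρ
μ ≥ 12.8/0.81 = 15.8025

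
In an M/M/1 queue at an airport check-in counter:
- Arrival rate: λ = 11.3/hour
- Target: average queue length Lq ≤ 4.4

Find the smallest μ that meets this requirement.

For M/M/1: Lq = λ²/(μ(μ-λ))
Need Lq ≤ 4.4, i.e. μ(μ-λ) ≥ λ²/4.4
μ² - 11.3μ - 127.69/4.4 ≥ 0  →  μ² - 11.3μ - 29.02045 ≥ 0
Quadratic formula (positive root): μ = [λ + √(λ² + 4×29.02045)]/2
Discriminant: 127.69 + 4×29.02045 = 243.7718, √243.7718 = 15.6132
μ ≥ (11.3 + 15.6132)/2 = 13.4566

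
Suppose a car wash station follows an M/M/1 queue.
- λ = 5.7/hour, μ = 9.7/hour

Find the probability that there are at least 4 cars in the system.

ρ = λ/μ = 5.7/9.7 = 0.5876
P(N ≥ n) = ρⁿ
P(N ≥ 4) = 0.5876^4
P(N ≥ 4) = 0.1192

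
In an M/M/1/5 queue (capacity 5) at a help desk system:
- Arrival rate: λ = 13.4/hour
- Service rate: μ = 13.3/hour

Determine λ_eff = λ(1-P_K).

ρ = λ/μ = 13.4/13.3 = 1.0075
P₀ = (1-ρ)/(1-ρ^(K+1)) = (1-1.0075)/(1-1.0075^6) = -0.007500/-0.04585 = 0.1636
P_K = P₀×ρ^K = 0.1636 × 1.0075^5 = 0.1636 × 1.0381 = 0.1698
λ_eff = λ(1-P_K) = 13.4 × (1 - 0.169803) = 13.4 × 0.830197 = 11.1246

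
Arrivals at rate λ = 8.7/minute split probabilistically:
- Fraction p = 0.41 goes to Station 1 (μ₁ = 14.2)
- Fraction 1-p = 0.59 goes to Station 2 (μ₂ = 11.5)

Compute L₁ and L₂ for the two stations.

Effective rates: λ₁ = 8.7×0.41 = 3.567, λ₂ = 8.7×0.59 = 5.133
Station 1: ρ₁ = 3.567/14.2 = 0.2512, L₁ = ρ₁/(1-ρ₁) = 0.2512/(1-0.2512) = 0.3355
Station 2: ρ₂ = 5.133/11.5 = 0.44635, L₂ = ρ₂/(1-ρ₂) = 0.44635/(1-0.44635) = 0.8062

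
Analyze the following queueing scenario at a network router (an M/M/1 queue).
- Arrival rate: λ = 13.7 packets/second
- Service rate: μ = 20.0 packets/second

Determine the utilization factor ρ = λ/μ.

Server utilization: ρ = λ/μ
ρ = 13.7/20.0 = 0.6850
The server is busy 68.50% of the time.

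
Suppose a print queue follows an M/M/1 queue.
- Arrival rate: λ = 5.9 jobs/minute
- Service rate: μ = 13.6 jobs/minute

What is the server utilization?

Server utilization: ρ = λ/μ
ρ = 5.9/13.6 = 0.4338
The server is busy 43.38% of the time.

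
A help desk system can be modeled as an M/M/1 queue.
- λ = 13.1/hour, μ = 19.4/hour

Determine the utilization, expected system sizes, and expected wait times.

Step 1: ρ = λ/μ = 13.1/19.4 = 0.6753
Step 2: L = λ/(μ-λ) = 13.1/6.30 = 2.0794
Step 3: Lq = λ²/(μ(μ-λ)) = 171.61/(19.4×6.30) = 1.4041
Step 4: W = 1/(μ-λ) = 1/6.30 = 0.15873
Step 5: Wq = λ/(μ(μ-λ)) = 13.1/(19.4×6.30) = 0.1072
Step 6: P(0) = 1-ρ = 0.3247
Verify: L = λW = 13.1×0.15873 = 2.0794 ✔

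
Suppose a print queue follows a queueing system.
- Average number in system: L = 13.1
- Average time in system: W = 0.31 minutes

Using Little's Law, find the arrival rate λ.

Little's Law: L = λW, so λ = L/W
λ = 13.1/0.31 = 42.2581 jobs/minute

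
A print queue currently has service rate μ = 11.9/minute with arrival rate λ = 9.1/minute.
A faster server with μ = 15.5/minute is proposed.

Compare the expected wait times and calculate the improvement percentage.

System 1: ρ₁ = 9.1/11.9 = 0.7647, W₁ = 1/(11.9-9.1) = 0.35714
System 2: ρ₂ = 9.1/15.5 = 0.5871, W₂ = 1/(15.5-9.1) = 0.15625
Improvement: (W₁-W₂)/W₁ = (0.35714-0.15625)/0.35714 = 56.25%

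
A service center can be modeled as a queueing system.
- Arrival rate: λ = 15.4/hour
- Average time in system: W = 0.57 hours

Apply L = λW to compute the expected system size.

Little's Law: L = λW
L = 15.4 × 0.57 = 8.7780 customers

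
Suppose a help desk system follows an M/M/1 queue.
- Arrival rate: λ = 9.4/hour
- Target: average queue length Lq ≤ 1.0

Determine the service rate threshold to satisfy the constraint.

For M/M/1: Lq = λ²/(μ(μ-λ))
Need Lq ≤ 1.0, i.e. μ(μ-λ) ≥ λ²/1.0
μ² - 9.4μ - 88.36/1.0 ≥ 0  →  μ² - 9.4μ - 88.3600 ≥ 0
Quadratic formula (positive root): μ = [λ + √(λ² + 4×88.3600)]/2
Discriminant: 88.36 + 4×88.3600 = 441.8000, √441.8000 = 21.0190
μ ≥ (9.4 + 21.0190)/2 = 15.2095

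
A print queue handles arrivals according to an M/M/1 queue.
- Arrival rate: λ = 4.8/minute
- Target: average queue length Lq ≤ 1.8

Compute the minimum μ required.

For M/M/1: Lq = λ²/(μ(μ-λ))
Need Lq ≤ 1.8, i.e. μ(μ-λ) ≥ λ²/1.8
μ² - 4.8μ - 23.04/1.8 ≥ 0  →  μ² - 4.8μ - 12.8000 ≥ 0
Quadratic formula (positive root): μ = [λ + √(λ² + 4×12.8000)]/2
Discriminant: 23.04 + 4×12.8000 = 74.2400, √74.2400 = 8.6163
μ ≥ (4.8 + 8.6163)/2 = 6.7081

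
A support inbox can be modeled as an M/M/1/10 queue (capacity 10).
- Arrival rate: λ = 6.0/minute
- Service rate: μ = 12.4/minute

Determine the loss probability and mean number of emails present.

ρ = λ/μ = 6.0/12.4 = 0.48387
P₀ = (1-ρ)/(1-ρ^(K+1)) = (1-0.48387)/(1-0.48387^11) = 0.5161/0.9997 = 0.5163
P_K = P₀×ρ^K = 0.5163 × 0.48387^10 = 0.5163 × 0.0007035 = 0.0003632
Blocking probability P_10 = 0.0003632 (0.03632%)
L = ρ[1 - (K+1)ρ^K + Kρ^(K+1)] / [(1-ρ)(1-ρ^(K+1))]
L = 0.48387 × (1 - 11×0.0007035 + 10×0.0003404) / ((1 - 0.48387) × (1 - 0.0003404)) = 0.9338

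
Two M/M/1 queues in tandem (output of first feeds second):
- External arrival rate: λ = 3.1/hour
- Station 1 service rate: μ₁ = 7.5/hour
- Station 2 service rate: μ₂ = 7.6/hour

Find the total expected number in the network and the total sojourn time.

By Jackson's theorem, each station behaves as independent M/M/1.
Station 1: ρ₁ = 3.1/7.5 = 0.4133, L₁ = ρ₁/(1-ρ₁) = λ/(μ₁-λ) = 3.1/4.40 = 0.7045
Station 2: ρ₂ = 3.1/7.6 = 0.4079, L₂ = ρ₂/(1-ρ₂) = λ/(μ₂-λ) = 3.1/4.50 = 0.6889
Total: L = L₁ + L₂ = 0.7045 + 0.6889 = 1.3934
W = L/λ = 1.3934/3.1 = 0.4495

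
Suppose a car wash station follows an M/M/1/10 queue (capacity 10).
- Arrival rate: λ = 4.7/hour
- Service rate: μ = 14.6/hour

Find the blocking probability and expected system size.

ρ = λ/μ = 4.7/14.6 = 0.32192
P₀ = (1-ρ)/(1-ρ^(K+1)) = (1-0.32192)/(1-0.32192^11) = 0.6781/1.0000 = 0.6781
P_K = P₀×ρ^K = 0.67808 × 0.32192^10 = 0.67808 × 0.000011953 = 0.000008105
Blocking probability P_10 = 0.000008105 (0.0008105%)
L = ρ[1 - (K+1)ρ^K + Kρ^(K+1)] / [(1-ρ)(1-ρ^(K+1))]
L = 0.32192 × (1 - 11×0.00001195 + 10×0.000003848) / ((1 - 0.32192) × (1 - 0.000003848)) = 0.4747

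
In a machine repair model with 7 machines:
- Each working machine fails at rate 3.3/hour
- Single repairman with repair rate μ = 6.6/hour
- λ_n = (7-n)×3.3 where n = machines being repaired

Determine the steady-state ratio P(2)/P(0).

P(2)/P(0) = ∏_{i=0}^{2-1} λ_i/μ_{i+1}
= (7-0)×3.3/6.6 × (7-1)×3.3/6.6
= 10.5000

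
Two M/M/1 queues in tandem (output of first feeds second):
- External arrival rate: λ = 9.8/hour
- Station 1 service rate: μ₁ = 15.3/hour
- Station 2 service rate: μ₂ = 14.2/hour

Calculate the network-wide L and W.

By Jackson's theorem, each station behaves as independent M/M/1.
Station 1: ρ₁ = 9.8/15.3 = 0.6405, L₁ = ρ₁/(1-ρ₁) = λ/(μ₁-λ) = 9.8/5.50 = 1.7818
Station 2: ρ₂ = 9.8/14.2 = 0.6901, L₂ = ρ₂/(1-ρ₂) = λ/(μ₂-λ) = 9.8/4.40 = 2.2273
Total: L = L₁ + L₂ = 1.7818 + 2.2273 = 4.0091
W = L/λ = 4.0091/9.8 = 0.4091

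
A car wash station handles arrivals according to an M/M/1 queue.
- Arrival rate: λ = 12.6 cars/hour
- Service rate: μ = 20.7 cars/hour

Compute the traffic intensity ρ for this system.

Server utilization: ρ = λ/μ
ρ = 12.6/20.7 = 0.6087
The server is busy 60.87% of the time.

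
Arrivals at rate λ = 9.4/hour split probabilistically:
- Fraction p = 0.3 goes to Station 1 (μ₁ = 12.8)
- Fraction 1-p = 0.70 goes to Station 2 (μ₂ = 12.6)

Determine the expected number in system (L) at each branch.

Effective rates: λ₁ = 9.4×0.3 = 2.82, λ₂ = 9.4×0.70 = 6.58
Station 1: ρ₁ = 2.82/12.8 = 0.22031, L₁ = ρ₁/(1-ρ₁) = 0.22031/(1-0.22031) = 0.2826
Station 2: ρ₂ = 6.58/12.6 = 0.52222, L₂ = ρ₂/(1-ρ₂) = 0.52222/(1-0.52222) = 1.0930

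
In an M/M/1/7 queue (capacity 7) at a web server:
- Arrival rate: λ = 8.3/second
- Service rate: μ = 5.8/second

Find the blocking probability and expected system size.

ρ = λ/μ = 8.3/5.8 = 1.43103
P₀ = (1-ρ)/(1-ρ^(K+1)) = (1-1.43103)/(1-1.43103^8) = -0.43103/-16.5869 = 0.02599
P_K = P₀×ρ^K = 0.02599 × 1.43103^7 = 0.02599 × 12.2897 = 0.3194
Blocking probability P_7 = 0.3194 (31.94%)
L = ρ[1 - (K+1)ρ^K + Kρ^(K+1)] / [(1-ρ)(1-ρ^(K+1))]
L = 1.43103 × (1 - 8×12.2897 + 7×17.5869) / ((1 - 1.43103) × (1 - 17.5869)) = 5.1623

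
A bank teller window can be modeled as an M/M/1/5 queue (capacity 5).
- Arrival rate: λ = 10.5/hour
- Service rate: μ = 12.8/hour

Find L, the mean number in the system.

ρ = λ/μ = 10.5/12.8 = 0.8203
P₀ = (1-ρ)/(1-ρ^(K+1)) = (1-0.8203)/(1-0.8203^6) = 0.1797/0.6953 = 0.2584
P_K = P₀×ρ^K = 0.25844 × 0.8203^5 = 0.25844 × 0.37142 = 0.09599
L = ρ[1 - (K+1)ρ^K + Kρ^(K+1)] / [(1-ρ)(1-ρ^(K+1))]
L = 0.8203 × (1 - 6×0.371419 + 5×0.304675) / ((1 - 0.8203) × (1 - 0.304675)) = 1.9358 transactions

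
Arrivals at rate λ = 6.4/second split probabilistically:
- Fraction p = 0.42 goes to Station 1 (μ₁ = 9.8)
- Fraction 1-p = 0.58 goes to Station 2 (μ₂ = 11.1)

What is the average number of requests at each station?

Effective rates: λ₁ = 6.4×0.42 = 2.688, λ₂ = 6.4×0.58 = 3.712
Station 1: ρ₁ = 2.688/9.8 = 0.2743, L₁ = ρ₁/(1-ρ₁) = 0.2743/(1-0.2743) = 0.3780
Station 2: ρ₂ = 3.712/11.1 = 0.3344, L₂ = ρ₂/(1-ρ₂) = 0.3344/(1-0.3344) = 0.5024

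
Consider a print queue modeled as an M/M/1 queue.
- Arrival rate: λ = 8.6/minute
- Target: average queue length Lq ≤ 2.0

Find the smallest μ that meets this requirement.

For M/M/1: Lq = λ²/(μ(μ-λ))
Need Lq ≤ 2.0, i.e. μ(μ-λ) ≥ λ²/2.0
μ² - 8.6μ - 73.96/2.0 ≥ 0  →  μ² - 8.6μ - 36.9800 ≥ 0
Quadratic formula (positive root): μ = [λ + √(λ² + 4×36.9800)]/2
Discriminant: 73.96 + 4×36.9800 = 221.8800, √221.8800 = 14.8956
μ ≥ (8.6 + 14.8956)/2 = 11.7478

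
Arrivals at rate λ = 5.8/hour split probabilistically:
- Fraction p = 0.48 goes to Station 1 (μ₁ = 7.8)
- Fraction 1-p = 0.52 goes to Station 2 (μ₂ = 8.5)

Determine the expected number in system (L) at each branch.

Effective rates: λ₁ = 5.8×0.48 = 2.784, λ₂ = 5.8×0.52 = 3.016
Station 1: ρ₁ = 2.784/7.8 = 0.3569, L₁ = ρ₁/(1-ρ₁) = 0.3569/(1-0.3569) = 0.5550
Station 2: ρ₂ = 3.016/8.5 = 0.35482, L₂ = ρ₂/(1-ρ₂) = 0.35482/(1-0.35482) = 0.5500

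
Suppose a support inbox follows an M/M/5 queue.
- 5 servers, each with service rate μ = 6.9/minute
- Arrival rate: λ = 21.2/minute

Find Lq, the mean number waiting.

Traffic intensity: ρ = λ/(cμ) = 21.2/(5×6.9) = 0.6145
Since ρ = 0.6145 < 1, system is stable.
Offered load a = λ/μ = cρ = 21.2/6.9 = 3.0725
P₀ = [ Σₙ₌₀^4 aⁿ/n! + a^5/(5!(1-ρ)) ]⁻¹
Σ = a^0/0! + a^1/1! + a^2/2! + a^3/3! + a^4/4! = 1.0000 + 3.0725 + 4.7200 + 4.8340 + 3.7131 = 17.3396
a^5/(5!(1-ρ)) = 273.8003/(120 × 0.38551) = 5.9186
P₀ = 1/(17.3396 + 5.9186) = 0.04300
Lq = P₀·a^5·ρ / (5!(1-ρ)²) = 0.042996 × 273.8003 × 0.61449 / (120 × 0.14862) = 0.4056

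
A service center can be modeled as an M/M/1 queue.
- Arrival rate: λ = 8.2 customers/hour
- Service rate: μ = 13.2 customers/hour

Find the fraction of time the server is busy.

Server utilization: ρ = λ/μ
ρ = 8.2/13.2 = 0.6212
The server is busy 62.12% of the time.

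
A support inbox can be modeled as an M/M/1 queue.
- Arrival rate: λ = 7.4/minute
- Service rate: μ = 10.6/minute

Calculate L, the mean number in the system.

ρ = λ/μ = 7.4/10.6 = 0.6981
For M/M/1: L = λ/(μ-λ)
L = 7.4/(10.6-7.4) = 7.4/3.20
L = 2.3125 emails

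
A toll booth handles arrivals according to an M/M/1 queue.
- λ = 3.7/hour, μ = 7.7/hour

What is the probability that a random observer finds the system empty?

ρ = λ/μ = 3.7/7.7 = 0.4805
P(0) = 1 - ρ = 1 - 0.4805 = 0.5195
The server is idle 51.95% of the time.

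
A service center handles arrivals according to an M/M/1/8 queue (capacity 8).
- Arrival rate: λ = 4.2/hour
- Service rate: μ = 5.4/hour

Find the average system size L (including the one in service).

ρ = λ/μ = 4.2/5.4 = 0.77778
P₀ = (1-ρ)/(1-ρ^(K+1)) = (1-0.77778)/(1-0.77778^9) = 0.22222/0.89584 = 0.2481
P_K = P₀×ρ^K = 0.2481 × 0.77778^8 = 0.2481 × 0.1339 = 0.03322
L = ρ[1 - (K+1)ρ^K + Kρ^(K+1)] / [(1-ρ)(1-ρ^(K+1))]
L = 0.77778 × (1 - 9×0.13392 + 8×0.10416) / ((1 - 0.77778) × (1 - 0.10416)) = 2.4536 customers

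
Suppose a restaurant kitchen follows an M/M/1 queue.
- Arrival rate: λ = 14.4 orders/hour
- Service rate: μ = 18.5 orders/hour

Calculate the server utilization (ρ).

Server utilization: ρ = λ/μ
ρ = 14.4/18.5 = 0.7784
The server is busy 77.84% of the time.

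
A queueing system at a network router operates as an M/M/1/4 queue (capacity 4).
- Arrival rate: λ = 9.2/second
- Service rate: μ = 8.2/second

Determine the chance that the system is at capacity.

ρ = λ/μ = 9.2/8.2 = 1.12195
P₀ = (1-ρ)/(1-ρ^(K+1)) = (1-1.12195)/(1-1.12195^5) = -0.12195/-0.77774 = 0.1568
P_K = P₀×ρ^K = 0.156801 × 1.12195^4 = 0.156801 × 1.58451 = 0.2485
Blocking probability = 24.85%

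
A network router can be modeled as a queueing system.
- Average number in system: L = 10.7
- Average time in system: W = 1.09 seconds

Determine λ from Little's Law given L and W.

Little's Law: L = λW, so λ = L/W
λ = 10.7/1.09 = 9.8165 packets/second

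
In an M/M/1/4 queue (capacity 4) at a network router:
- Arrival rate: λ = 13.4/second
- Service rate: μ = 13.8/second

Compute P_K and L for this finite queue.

ρ = λ/μ = 13.4/13.8 = 0.9710
P₀ = (1-ρ)/(1-ρ^(K+1)) = (1-0.9710)/(1-0.9710^5) = 0.029000/0.13683 = 0.2119
P_K = P₀×ρ^K = 0.2119 × 0.9710^4 = 0.2119 × 0.8889 = 0.1884
Blocking probability P_4 = 0.1884 (18.84%)
L = ρ[1 - (K+1)ρ^K + Kρ^(K+1)] / [(1-ρ)(1-ρ^(K+1))]
L = 0.9710 × (1 - 5×0.88894915 + 4×0.86316963) / ((1 - 0.9710) × (1 - 0.86316963)) = 1.9412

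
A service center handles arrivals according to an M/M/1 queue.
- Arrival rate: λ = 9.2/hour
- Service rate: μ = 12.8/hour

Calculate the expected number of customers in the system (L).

ρ = λ/μ = 9.2/12.8 = 0.7187
For M/M/1: L = λ/(μ-λ)
L = 9.2/(12.8-9.2) = 9.2/3.60
L = 2.5556 customers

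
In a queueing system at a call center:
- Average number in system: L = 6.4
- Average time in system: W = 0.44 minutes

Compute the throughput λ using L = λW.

Little's Law: L = λW, so λ = L/W
λ = 6.4/0.44 = 14.5455 calls/minute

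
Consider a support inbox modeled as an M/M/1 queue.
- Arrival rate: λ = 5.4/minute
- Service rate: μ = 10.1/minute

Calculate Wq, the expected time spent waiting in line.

First, compute utilization: ρ = λ/μ = 5.4/10.1 = 0.5347
For M/M/1: Wq = λ/(μ(μ-λ))
Wq = 5.4/(10.1 × (10.1-5.4))
Wq = 5.4/(10.1 × 4.70)
Wq = 0.1138 minutes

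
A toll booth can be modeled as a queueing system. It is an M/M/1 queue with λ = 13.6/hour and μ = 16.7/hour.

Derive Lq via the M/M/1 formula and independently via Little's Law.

Method 1 (direct): Lq = λ²/(μ(μ-λ)) = 184.96/(16.7 × 3.10) = 3.5727

Method 2 (Little's Law):
W = 1/(μ-λ) = 1/3.10 = 0.3226
Wq = W - 1/μ = 0.3226 - 0.05988 = 0.2627
Lq = λWq = 13.6 × 0.2627 = 3.5727 ✔ (matches Method 1)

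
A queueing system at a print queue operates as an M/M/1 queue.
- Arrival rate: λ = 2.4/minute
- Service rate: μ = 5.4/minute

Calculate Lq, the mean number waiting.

ρ = λ/μ = 2.4/5.4 = 0.4444
For M/M/1: Lq = λ²/(μ(μ-λ))
Lq = 5.76/(5.4 × 3.00)
Lq = 0.3556 jobs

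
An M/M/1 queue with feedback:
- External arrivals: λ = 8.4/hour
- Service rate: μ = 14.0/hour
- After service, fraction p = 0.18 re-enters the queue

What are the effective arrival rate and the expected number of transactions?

Effective arrival rate: λ_eff = λ/(1-p) = 8.4/(1-0.18) = 8.4/0.82 = 10.2439
ρ = λ_eff/μ = 10.2439/14.0 = 0.73171
L = ρ/(1-ρ) = 0.73171/(1-0.73171) = 2.7273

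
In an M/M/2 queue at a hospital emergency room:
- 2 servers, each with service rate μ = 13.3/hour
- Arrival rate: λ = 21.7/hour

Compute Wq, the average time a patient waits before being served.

Traffic intensity: ρ = λ/(cμ) = 21.7/(2×13.3) = 0.8158
Since ρ = 0.8158 < 1, system is stable.
Offered load a = λ/μ = cρ = 21.7/13.3 = 1.6316
P₀ = [ Σₙ₌₀^1 aⁿ/n! + a^2/(2!(1-ρ)) ]⁻¹
Σ = a^0/0! + a^1/1! = 1.0000 + 1.6316 = 2.6316
a^2/(2!(1-ρ)) = 2.662050/(2 × 0.1842105) = 7.2256
P₀ = 1/(2.6316 + 7.2256) = 0.1014
Lq = P₀·a^2·ρ / (2!(1-ρ)²) = 0.101449 × 2.66205 × 0.815789 / (2 × 0.0339335) = 3.2463
Wq = Lq/λ = 3.2463/21.7 = 0.1496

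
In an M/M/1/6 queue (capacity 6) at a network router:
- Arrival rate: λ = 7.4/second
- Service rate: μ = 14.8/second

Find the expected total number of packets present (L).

ρ = λ/μ = 7.4/14.8 = 0.5000
P₀ = (1-ρ)/(1-ρ^(K+1)) = (1-0.5000)/(1-0.5000^7) = 0.5000/0.9922 = 0.5039
P_K = P₀×ρ^K = 0.50394 × 0.5000^6 = 0.50394 × 0.015625 = 0.007874
L = ρ[1 - (K+1)ρ^K + Kρ^(K+1)] / [(1-ρ)(1-ρ^(K+1))]
L = 0.5000 × (1 - 7×0.01562 + 6×0.007812) / ((1 - 0.5000) × (1 - 0.007812)) = 0.9449 packets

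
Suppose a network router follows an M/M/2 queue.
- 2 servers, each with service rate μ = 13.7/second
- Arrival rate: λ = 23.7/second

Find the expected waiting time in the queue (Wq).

Traffic intensity: ρ = λ/(cμ) = 23.7/(2×13.7) = 0.8650
Since ρ = 0.8650 < 1, system is stable.
Offered load a = λ/μ = cρ = 23.7/13.7 = 1.7299
P₀ = [ Σₙ₌₀^1 aⁿ/n! + a^2/(2!(1-ρ)) ]⁻¹
Σ = a^0/0! + a^1/1! = 1.0000 + 1.7299 = 2.7299
a^2/(2!(1-ρ)) = 2.99265/(2 × 0.135036) = 11.0809
P₀ = 1/(2.7299 + 11.0809) = 0.07241
Lq = P₀·a^2·ρ / (2!(1-ρ)²) = 0.0724070 × 2.99265 × 0.864964 / (2 × 0.0182349) = 5.1393
Wq = Lq/λ = 5.1393/23.7 = 0.2168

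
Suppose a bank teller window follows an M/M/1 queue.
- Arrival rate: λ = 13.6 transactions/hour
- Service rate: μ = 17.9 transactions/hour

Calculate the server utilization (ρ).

Server utilization: ρ = λ/μ
ρ = 13.6/17.9 = 0.7598
The server is busy 75.98% of the time.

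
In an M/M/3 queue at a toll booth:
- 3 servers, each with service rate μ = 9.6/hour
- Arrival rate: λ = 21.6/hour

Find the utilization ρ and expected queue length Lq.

Traffic intensity: ρ = λ/(cμ) = 21.6/(3×9.6) = 0.7500
Since ρ = 0.7500 < 1, system is stable.
Offered load a = λ/μ = cρ = 21.6/9.6 = 2.2500
P₀ = [ Σₙ₌₀^2 aⁿ/n! + a^3/(3!(1-ρ)) ]⁻¹
Σ = a^0/0! + a^1/1! + a^2/2! = 1.0000 + 2.2500 + 2.5313 = 5.7813
a^3/(3!(1-ρ)) = 11.39063/(6 × 0.2500000) = 7.5938
P₀ = 1/(5.7813 + 7.5938) = 0.07477
Lq = P₀·a^3·ρ / (3!(1-ρ)²) = 0.074766 × 11.3906 × 0.75000 / (6 × 0.062500) = 1.7033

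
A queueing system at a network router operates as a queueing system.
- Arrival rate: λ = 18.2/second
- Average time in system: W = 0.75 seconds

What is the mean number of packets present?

Little's Law: L = λW
L = 18.2 × 0.75 = 13.6500 packets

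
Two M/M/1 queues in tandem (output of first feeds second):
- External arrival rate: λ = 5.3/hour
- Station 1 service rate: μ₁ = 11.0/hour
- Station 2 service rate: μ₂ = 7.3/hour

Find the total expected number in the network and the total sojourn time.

By Jackson's theorem, each station behaves as independent M/M/1.
Station 1: ρ₁ = 5.3/11.0 = 0.4818, L₁ = ρ₁/(1-ρ₁) = λ/(μ₁-λ) = 5.3/5.70 = 0.9298
Station 2: ρ₂ = 5.3/7.3 = 0.7260, L₂ = ρ₂/(1-ρ₂) = λ/(μ₂-λ) = 5.3/2.00 = 2.6500
Total: L = L₁ + L₂ = 0.9298 + 2.6500 = 3.5798
W = L/λ = 3.5798/5.3 = 0.6754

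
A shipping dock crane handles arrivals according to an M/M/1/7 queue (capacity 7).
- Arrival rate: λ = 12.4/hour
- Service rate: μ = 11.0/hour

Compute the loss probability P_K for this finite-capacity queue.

ρ = λ/μ = 12.4/11.0 = 1.12727
P₀ = (1-ρ)/(1-ρ^(K+1)) = (1-1.12727)/(1-1.12727^8) = -0.12727/-1.6075 = 0.07917
P_K = P₀×ρ^K = 0.07917 × 1.12727^7 = 0.07917 × 2.3131 = 0.1831
Blocking probability = 18.31%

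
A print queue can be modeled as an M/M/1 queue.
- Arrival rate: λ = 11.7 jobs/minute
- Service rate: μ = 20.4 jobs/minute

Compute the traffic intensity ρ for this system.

Server utilization: ρ = λ/μ
ρ = 11.7/20.4 = 0.5735
The server is busy 57.35% of the time.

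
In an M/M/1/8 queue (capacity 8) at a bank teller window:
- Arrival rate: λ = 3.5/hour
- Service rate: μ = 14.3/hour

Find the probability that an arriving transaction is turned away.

ρ = λ/μ = 3.5/14.3 = 0.244755
P₀ = (1-ρ)/(1-ρ^(K+1)) = (1-0.244755)/(1-0.244755^9) = 0.7552/1.0000 = 0.7552
P_K = P₀×ρ^K = 0.75525 × 0.244755^8 = 0.75525 × 0.000012878 = 0.000009726
Blocking probability = 0.0009726%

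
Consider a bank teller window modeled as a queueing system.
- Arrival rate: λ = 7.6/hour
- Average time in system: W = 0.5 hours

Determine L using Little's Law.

Little's Law: L = λW
L = 7.6 × 0.5 = 3.8000 transactions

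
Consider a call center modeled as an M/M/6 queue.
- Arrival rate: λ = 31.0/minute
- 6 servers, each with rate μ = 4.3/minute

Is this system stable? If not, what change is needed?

Stability requires ρ = λ/(cμ) < 1
ρ = 31.0/(6 × 4.3) = 31.0/25.80 = 1.2016
Since 1.2016 ≥ 1, the system is UNSTABLE.
Need c > λ/μ = 31.0/4.3 = 7.21.
Minimum servers needed: c = 8.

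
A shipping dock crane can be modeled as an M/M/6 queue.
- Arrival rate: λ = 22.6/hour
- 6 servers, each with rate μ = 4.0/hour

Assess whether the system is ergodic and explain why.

Stability requires ρ = λ/(cμ) < 1
ρ = 22.6/(6 × 4.0) = 22.6/24.00 = 0.9417
Since 0.9417 < 1, the system is STABLE.
The servers are busy 94.17% of the time.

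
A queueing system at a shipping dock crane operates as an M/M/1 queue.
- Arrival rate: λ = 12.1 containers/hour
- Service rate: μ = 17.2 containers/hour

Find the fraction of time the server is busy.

Server utilization: ρ = λ/μ
ρ = 12.1/17.2 = 0.7035
The server is busy 70.35% of the time.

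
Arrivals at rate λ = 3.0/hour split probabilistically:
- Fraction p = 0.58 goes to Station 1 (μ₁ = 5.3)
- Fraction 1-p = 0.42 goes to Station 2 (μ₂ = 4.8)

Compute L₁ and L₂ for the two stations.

Effective rates: λ₁ = 3.0×0.58 = 1.74, λ₂ = 3.0×0.42 = 1.26
Station 1: ρ₁ = 1.74/5.3 = 0.3283, L₁ = ρ₁/(1-ρ₁) = 0.3283/(1-0.3283) = 0.4888
Station 2: ρ₂ = 1.26/4.8 = 0.2625, L₂ = ρ₂/(1-ρ₂) = 0.2625/(1-0.2625) = 0.3559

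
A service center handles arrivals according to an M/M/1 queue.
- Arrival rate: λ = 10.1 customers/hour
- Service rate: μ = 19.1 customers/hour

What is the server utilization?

Server utilization: ρ = λ/μ
ρ = 10.1/19.1 = 0.5288
The server is busy 52.88% of the time.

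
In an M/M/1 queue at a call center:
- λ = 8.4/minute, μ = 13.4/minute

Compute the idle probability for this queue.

ρ = λ/μ = 8.4/13.4 = 0.6269
P(0) = 1 - ρ = 1 - 0.6269 = 0.3731
The server is idle 37.31% of the time.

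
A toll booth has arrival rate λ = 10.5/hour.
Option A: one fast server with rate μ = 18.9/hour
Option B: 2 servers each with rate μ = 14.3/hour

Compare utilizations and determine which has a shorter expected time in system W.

Option A: single server μ = 18.9 (M/M/1)
  ρ_A = 10.5/18.9 = 0.5556
  W_A = 1/(μ-λ) = 1/(18.9-10.5) = 1/8.40 = 0.1190

Option B: 2 servers μ = 14.3 (M/M/2)
  ρ_B = λ/(cμ) = 10.5/(2×14.3) = 0.3671
  Offered load a = λ/μ = cρ = 10.5/14.3 = 0.7343
  P₀ = [ Σₙ₌₀^1 aⁿ/n! + a^2/(2!(1-ρ)) ]⁻¹
  Σ = a^0/0! + a^1/1! = 1.0000 + 0.7343 = 1.7343
  a^2/(2!(1-ρ)) = 0.53915/(2 × 0.63287) = 0.4260
  P₀ = 1/(1.7343 + 0.4260) = 0.4629
  Lq = P₀·a^2·ρ / (2!(1-ρ)²) = 0.4629 × 0.5391 × 0.3671 / (2 × 0.4005) = 0.1144
  Wq_B = Lq/λ = 0.11439/10.5 = 0.01089
  W_B = Wq_B + 1/μ = 0.01089 + 0.06993 = 0.08082

Since W_B = 0.08082 < W_A = 0.1190, Option B (multiple servers) has the shorter time in system.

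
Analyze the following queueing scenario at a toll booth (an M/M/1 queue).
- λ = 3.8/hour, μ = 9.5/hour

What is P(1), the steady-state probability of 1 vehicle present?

ρ = λ/μ = 3.8/9.5 = 0.4000
P(n) = (1-ρ)ρⁿ
P(1) = (1-0.4000) × 0.4000^1
P(1) = 0.6000 × 0.4000
P(1) = 0.2400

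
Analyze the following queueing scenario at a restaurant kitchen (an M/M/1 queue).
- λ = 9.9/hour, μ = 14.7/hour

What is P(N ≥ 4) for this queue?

ρ = λ/μ = 9.9/14.7 = 0.67347
P(N ≥ n) = ρⁿ
P(N ≥ 4) = 0.67347^4
P(N ≥ 4) = 0.2057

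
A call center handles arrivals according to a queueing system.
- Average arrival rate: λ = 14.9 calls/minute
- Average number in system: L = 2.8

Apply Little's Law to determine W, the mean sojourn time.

Little's Law: L = λW, so W = L/λ
W = 2.8/14.9 = 0.1879 minutes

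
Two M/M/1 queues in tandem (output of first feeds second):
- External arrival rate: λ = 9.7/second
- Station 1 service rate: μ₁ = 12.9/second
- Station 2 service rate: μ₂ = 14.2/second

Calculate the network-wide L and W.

By Jackson's theorem, each station behaves as independent M/M/1.
Station 1: ρ₁ = 9.7/12.9 = 0.7519, L₁ = ρ₁/(1-ρ₁) = λ/(μ₁-λ) = 9.7/3.20 = 3.0312
Station 2: ρ₂ = 9.7/14.2 = 0.6831, L₂ = ρ₂/(1-ρ₂) = λ/(μ₂-λ) = 9.7/4.50 = 2.1556
Total: L = L₁ + L₂ = 3.0312 + 2.1556 = 5.1868
W = L/λ = 5.1868/9.7 = 0.5347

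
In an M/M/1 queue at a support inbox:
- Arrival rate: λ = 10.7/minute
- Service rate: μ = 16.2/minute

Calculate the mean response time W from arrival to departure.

First, compute utilization: ρ = λ/μ = 10.7/16.2 = 0.6605
For M/M/1: W = 1/(μ-λ)
W = 1/(16.2-10.7) = 1/5.50
W = 0.1818 minutes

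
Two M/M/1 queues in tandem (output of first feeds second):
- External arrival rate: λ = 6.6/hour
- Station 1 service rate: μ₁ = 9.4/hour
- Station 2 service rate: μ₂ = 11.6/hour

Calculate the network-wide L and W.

By Jackson's theorem, each station behaves as independent M/M/1.
Station 1: ρ₁ = 6.6/9.4 = 0.7021, L₁ = ρ₁/(1-ρ₁) = λ/(μ₁-λ) = 6.6/2.80 = 2.3571
Station 2: ρ₂ = 6.6/11.6 = 0.5690, L₂ = ρ₂/(1-ρ₂) = λ/(μ₂-λ) = 6.6/5.00 = 1.3200
Total: L = L₁ + L₂ = 2.3571 + 1.3200 = 3.6771
W = L/λ = 3.6771/6.6 = 0.5571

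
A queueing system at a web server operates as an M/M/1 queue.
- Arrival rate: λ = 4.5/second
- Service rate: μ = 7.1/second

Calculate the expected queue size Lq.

ρ = λ/μ = 4.5/7.1 = 0.6338
For M/M/1: Lq = λ²/(μ(μ-λ))
Lq = 20.25/(7.1 × 2.60)
Lq = 1.0970 requests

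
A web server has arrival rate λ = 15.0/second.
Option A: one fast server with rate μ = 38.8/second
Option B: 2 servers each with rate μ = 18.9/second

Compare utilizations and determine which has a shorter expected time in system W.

Option A: single server μ = 38.8 (M/M/1)
  ρ_A = 15.0/38.8 = 0.3866
  W_A = 1/(μ-λ) = 1/(38.8-15.0) = 1/23.80 = 0.04202

Option B: 2 servers μ = 18.9 (M/M/2)
  ρ_B = λ/(cμ) = 15.0/(2×18.9) = 0.3968
  Offered load a = λ/μ = cρ = 15.0/18.9 = 0.7937
  P₀ = [ Σₙ₌₀^1 aⁿ/n! + a^2/(2!(1-ρ)) ]⁻¹
  Σ = a^0/0! + a^1/1! = 1.0000 + 0.7937 = 1.7937
  a^2/(2!(1-ρ)) = 0.6299/(2 × 0.6032) = 0.5221
  P₀ = 1/(1.7937 + 0.5221) = 0.4318
  Lq = P₀·a^2·ρ / (2!(1-ρ)²) = 0.4318 × 0.6299 × 0.3968 / (2 × 0.3638) = 0.1483
  Wq_B = Lq/λ = 0.14833/15.0 = 0.009889
  W_B = Wq_B + 1/μ = 0.009889 + 0.05291 = 0.06280

Since W_A = 0.04202 < W_B = 0.06280, Option A (single fast server) has the shorter time in system.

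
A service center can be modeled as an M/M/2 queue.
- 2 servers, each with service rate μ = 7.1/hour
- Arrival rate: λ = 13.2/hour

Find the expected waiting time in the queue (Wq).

Traffic intensity: ρ = λ/(cμ) = 13.2/(2×7.1) = 0.9296
Since ρ = 0.9296 < 1, system is stable.
Offered load a = λ/μ = cρ = 13.2/7.1 = 1.8592
P₀ = [ Σₙ₌₀^1 aⁿ/n! + a^2/(2!(1-ρ)) ]⁻¹
Σ = a^0/0! + a^1/1! = 1.0000 + 1.8592 = 2.8592
a^2/(2!(1-ρ)) = 3.456457/(2 × 0.07042254) = 24.5408
P₀ = 1/(2.8592 + 24.5408) = 0.03650
Lq = P₀·a^2·ρ / (2!(1-ρ)²) = 0.0364964 × 3.45646 × 0.929577 / (2 × 0.00495933) = 11.8226
Wq = Lq/λ = 11.8226/13.2 = 0.8957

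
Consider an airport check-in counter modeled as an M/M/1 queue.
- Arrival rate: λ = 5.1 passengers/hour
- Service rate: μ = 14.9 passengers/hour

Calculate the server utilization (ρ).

Server utilization: ρ = λ/μ
ρ = 5.1/14.9 = 0.3423
The server is busy 34.23% of the time.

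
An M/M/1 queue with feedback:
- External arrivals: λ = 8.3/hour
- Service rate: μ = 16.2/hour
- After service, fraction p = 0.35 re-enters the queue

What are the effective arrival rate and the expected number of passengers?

Effective arrival rate: λ_eff = λ/(1-p) = 8.3/(1-0.35) = 8.3/0.65 = 12.76923
ρ = λ_eff/μ = 12.76923/16.2 = 0.788224
L = ρ/(1-ρ) = 0.788224/(1-0.788224) = 3.7220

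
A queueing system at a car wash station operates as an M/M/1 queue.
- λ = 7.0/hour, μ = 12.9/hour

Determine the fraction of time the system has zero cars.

ρ = λ/μ = 7.0/12.9 = 0.5426
P(0) = 1 - ρ = 1 - 0.5426 = 0.4574
The server is idle 45.74% of the time.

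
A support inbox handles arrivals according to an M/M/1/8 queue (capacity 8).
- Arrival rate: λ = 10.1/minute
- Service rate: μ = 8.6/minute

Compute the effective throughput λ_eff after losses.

ρ = λ/μ = 10.1/8.6 = 1.17442
P₀ = (1-ρ)/(1-ρ^(K+1)) = (1-1.17442)/(1-1.17442^9) = -0.1744/-3.2502 = 0.05366
P_K = P₀×ρ^K = 0.05366 × 1.17442^8 = 0.05366 × 3.6190 = 0.1942
λ_eff = λ(1-P_K) = 10.1 × (1 - 0.19421) = 10.1 × 0.80579 = 8.1385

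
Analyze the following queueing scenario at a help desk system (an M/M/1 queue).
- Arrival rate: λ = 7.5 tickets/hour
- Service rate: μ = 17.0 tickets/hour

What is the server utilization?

Server utilization: ρ = λ/μ
ρ = 7.5/17.0 = 0.4412
The server is busy 44.12% of the time.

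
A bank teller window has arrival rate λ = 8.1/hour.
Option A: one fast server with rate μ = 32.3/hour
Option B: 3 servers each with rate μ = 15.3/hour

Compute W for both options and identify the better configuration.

Option A: single server μ = 32.3 (M/M/1)
  ρ_A = 8.1/32.3 = 0.2508
  W_A = 1/(μ-λ) = 1/(32.3-8.1) = 1/24.20 = 0.04132

Option B: 3 servers μ = 15.3 (M/M/3)
  ρ_B = λ/(cμ) = 8.1/(3×15.3) = 0.1765
  Offered load a = λ/μ = cρ = 8.1/15.3 = 0.5294
  P₀ = [ Σₙ₌₀^2 aⁿ/n! + a^3/(3!(1-ρ)) ]⁻¹
  Σ = a^0/0! + a^1/1! + a^2/2! = 1.0000 + 0.52941 + 0.14014 = 1.6696
  a^3/(3!(1-ρ)) = 0.1484/(6 × 0.8235) = 0.03003
  P₀ = 1/(1.6696 + 0.03003) = 0.5884
  Lq = P₀·a^3·ρ / (3!(1-ρ)²) = 0.58838 × 0.14838 × 0.17647 / (6 × 0.67820) = 0.003786
  Wq_B = Lq/λ = 0.003786/8.1 = 0.0004674
  W_B = Wq_B + 1/μ = 0.0004674 + 0.06536 = 0.06583

Since W_A = 0.04132 < W_B = 0.06583, Option A (single fast server) has the shorter time in system.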